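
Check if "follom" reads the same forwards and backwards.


Word: "follom"
Reversed: "mollof"
Forward == Backward? follom != mollof
Palindrome = No


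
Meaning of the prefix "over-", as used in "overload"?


Prefix: over-
As in: overload -> over- + load
Meaning = excessive


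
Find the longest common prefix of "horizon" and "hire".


Word 1: "horizon"
Word 2: "hire"
Comparing from start:
  Pos 0: 'h' == 'h'
  Pos 1: 'o' != 'i' (stop)
LCP = "h" (length 1)


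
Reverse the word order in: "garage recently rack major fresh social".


Original: "garage recently rack major fresh social"
Words (1..n): garage | recently | rack | major | fresh | social
Reversed (n..1): social | fresh | major | rack | recently | garage
Result = "social fresh major rack recently garage"


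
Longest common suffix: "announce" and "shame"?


Word 1: "announce"
Word 2: "shame"
Comparing from end:
  Pos -1: 'e' == 'e'
  Pos -2: 'c' != 'm' (stop)
LCS = "e" (length 1)


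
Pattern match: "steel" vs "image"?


Pattern of "steel": [0, 1, 2, 2, 3]
Pattern of "image": [0, 1, 2, 3, 4]
Patterns do not match
Same pattern = No


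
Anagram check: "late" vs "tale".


Word 1: "late" → sorted: aelt
Word 2: "tale" → sorted: aelt
Same letters? aelt == aelt
Anagram = Yes


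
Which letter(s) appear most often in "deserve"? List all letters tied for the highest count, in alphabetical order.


Word: "deserve"
Letter counts:
  'd': 1
  'e': 3
  'r': 1
  's': 1
  'v': 1
Maximum count = 3
Most frequent = 'e' (3 times each)


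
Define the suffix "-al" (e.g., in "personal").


Suffix: -al
As in: personal -> person + -al
Meaning = relating to


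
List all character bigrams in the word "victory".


Word: "victory" (length 7)
Number of bigrams = 7 - 2 + 1 = 6
  Position 0: "vi"
  Position 1: "ic"
  Position 2: "ct"
  Position 3: "to"
  Position 4: "or"
  Position 5: "ry"
Bigrams = "vi", "ic", "ct", "to", "or", "ry"


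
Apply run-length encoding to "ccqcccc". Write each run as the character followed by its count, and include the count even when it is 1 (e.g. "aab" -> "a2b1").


String: "ccqcccc"
Scanning for consecutive runs:
  'c' x 2
  'q' x 1
  'c' x 4
RLE = "c2q1c4"


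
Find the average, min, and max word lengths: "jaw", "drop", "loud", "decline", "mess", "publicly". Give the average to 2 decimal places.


Lengths: "jaw"=3, "drop"=4, "loud"=4, "decline"=7, "mess"=4, "publicly"=8
Sum = 30, Count = 6
Average = 30/6 = 5.00
= avg=5.00, min=3, max=8


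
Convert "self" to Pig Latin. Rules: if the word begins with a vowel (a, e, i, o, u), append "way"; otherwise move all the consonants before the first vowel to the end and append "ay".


Word: "self"
Starts with consonant(s) → move to end, add 'ay'
Consonant cluster: "s"
Pig Latin = "elfsay"


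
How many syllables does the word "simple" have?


Word: "simple"
Syllable breakdown: sim / ple
Counting: 2 parts
= 2 syllables


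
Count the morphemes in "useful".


Word: "useful"
Morphemes: use + -ful
Each morpheme carries meaning
= 2 morphemes


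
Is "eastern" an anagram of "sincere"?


Word 1: "sincere" → sorted: ceeinrs
Word 2: "eastern" → sorted: aeenrst
Same letters? ceeinrs != aeenrst
Anagram = No


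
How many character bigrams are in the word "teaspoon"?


Word: "teaspoon" (length 8)
Number of 2-grams = length - 2 + 1 = 8 - 2 + 1
= 7


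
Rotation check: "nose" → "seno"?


Word: "nose", Candidate: "seno"
Method: check if candidate is substring of word+word
"nosenose" contains "seno"? Yes
Is rotation = Yes


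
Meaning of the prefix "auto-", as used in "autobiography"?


Prefix: auto-
Example: autobiography = auto- + biography
Meaning = self


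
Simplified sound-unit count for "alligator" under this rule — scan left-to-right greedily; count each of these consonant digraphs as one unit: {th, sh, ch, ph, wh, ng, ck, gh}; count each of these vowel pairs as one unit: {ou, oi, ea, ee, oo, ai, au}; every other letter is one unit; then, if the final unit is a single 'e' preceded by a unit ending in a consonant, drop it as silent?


Word: "alligator" (9 letters)
Left-to-right scan:
  (1) 'a' (letter)
  (2) 'l' (letter)
  (3) 'l' (letter)
  (4) 'i' (letter)
  (5) 'g' (letter)
  (6) 'a' (letter)
  (7) 't' (letter)
  (8) 'o' (letter)
  (9) 'r' (letter)
Units from scan: 9
Sound units = 9 units


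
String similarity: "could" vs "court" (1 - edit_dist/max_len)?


Word 1: "could" (length 5)
Word 2: "court" (length 5)
One optimal edit sequence:
  1. keep 'c'
  2. keep 'o'
  3. keep 'u'
  4. substitute 'l' -> 'r'  (+1)
  5. substitute 'd' -> 't'  (+1)
Edit distance = 2
Max length = max(5, 5) = 5
Similarity = 1 - 2/5
= 0.6000


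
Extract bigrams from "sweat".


Word: "sweat" (length 5)
Number of bigrams = 5 - 2 + 1 = 4
  Position 0: "sw"
  Position 1: "we"
  Position 2: "ea"
  Position 3: "at"
Bigrams = "sw", "we", "ea", "at"


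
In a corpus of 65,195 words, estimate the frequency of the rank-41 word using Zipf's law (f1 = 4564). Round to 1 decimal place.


Zipf's law: f(r) = f(1) / r
f(1) = 4564
f(41) = 4564 / 41
= 111.3 occurrences


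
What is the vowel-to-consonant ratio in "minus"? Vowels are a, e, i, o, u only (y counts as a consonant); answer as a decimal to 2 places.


Word: "minus"
Vowels (a,e,i,o,u): 2
Consonants: 3
Ratio = 2/3
= 0.67


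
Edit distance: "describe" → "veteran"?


Word 1: "describe" (length 8)
Word 2: "veteran" (length 7)
One optimal edit sequence (insert/delete/substitute each cost 1):
  1. substitute 'd' -> 'v'  (+1)
  2. keep 'e'
  3. substitute 's' -> 't'  (+1)
  4. substitute 'c' -> 'e'  (+1)
  5. keep 'r'
  6. delete 'i'  (+1)
  7. substitute 'b' -> 'a'  (+1)
  8. substitute 'e' -> 'n'  (+1)
Total edit operations: 6
Edit distance = 6


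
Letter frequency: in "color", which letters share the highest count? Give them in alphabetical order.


Word: "color"
Letter counts:
  'c': 1
  'l': 1
  'o': 2
  'r': 1
Maximum count = 2
Most frequent = 'o' (2 times each)


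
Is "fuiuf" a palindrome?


Word: "fuiuf"
Reversed: "fuiuf"
Forward == Backward? fuiuf == fuiuf
Palindrome = Yes


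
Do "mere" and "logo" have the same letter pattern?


Pattern of "mere": [0, 1, 2, 1]
Pattern of "logo": [0, 1, 2, 1]
Patterns match
Same pattern = Yes


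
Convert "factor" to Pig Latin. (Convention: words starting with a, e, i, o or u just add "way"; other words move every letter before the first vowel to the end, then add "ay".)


Word: "factor"
Starts with consonant(s) → move to end, add 'ay'
Consonant cluster: "f"
Pig Latin = "actorfay"


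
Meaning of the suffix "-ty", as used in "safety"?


Suffix: -ty
As in: safety -> safe + -ty
Meaning = quality of


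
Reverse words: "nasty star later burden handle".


Original: "nasty star later burden handle"
Words (1..n): nasty | star | later | burden | handle
Reversed (n..1): handle | burden | later | star | nasty
Result = "handle burden later star nasty"


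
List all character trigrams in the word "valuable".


Word: "valuable" (length 8)
Number of trigrams = 8 - 3 + 1 = 6
  Position 0: "val"
  Position 1: "alu"
  Position 2: "lua"
  Position 3: "uab"
  Position 4: "abl"
  Position 5: "ble"
Trigrams = "val", "alu", "lua", "uab", "abl", "ble"


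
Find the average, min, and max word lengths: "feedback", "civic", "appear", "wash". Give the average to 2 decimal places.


Lengths: "feedback"=8, "civic"=5, "appear"=6, "wash"=4
Sum = 23, Count = 4
Average = 23/4 = 5.75
= avg=5.75, min=4, max=8


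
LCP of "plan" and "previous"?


Word 1: "plan"
Word 2: "previous"
Comparing from start:
  Pos 0: 'p' == 'p'
  Pos 1: 'l' != 'r' (stop)
LCP = "p" (length 1)


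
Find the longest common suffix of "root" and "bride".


Word 1: "root"
Word 2: "bride"
Comparing from end:
  Pos -1: 't' != 'e' (stop)
LCS = "" (length 0)


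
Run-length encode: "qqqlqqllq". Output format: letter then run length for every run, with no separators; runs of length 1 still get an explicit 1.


String: "qqqlqqllq"
Scanning for consecutive runs:
  'q' x 3
  'l' x 1
  'q' x 2
  'l' x 2
  'q' x 1
RLE = "q3l1q2l2q1"


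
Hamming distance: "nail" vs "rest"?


Comparing character by character (same length = 4):
  Pos 0: 'n' vs 'r' !=
  Pos 1: 'a' vs 'e' !=
  Pos 2: 'i' vs 's' !=
  Pos 3: 'l' vs 't' !=
Hamming distance = 4


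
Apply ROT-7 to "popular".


Word: "popular"
Shift: 7
Each letter → (letter + shift) mod 26:
  'p' (15) + 7 = 22 → 'w'
  'o' (14) + 7 = 21 → 'v'
  'p' (15) + 7 = 22 → 'w'
  'u' (20) + 7 = 1 → 'b'
  'l' (11) + 7 = 18 → 's'
  'a' (0) + 7 = 7 → 'h'
  'r' (17) + 7 = 24 → 'y'
Result = "wvwbshy"


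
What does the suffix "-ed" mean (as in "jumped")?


Suffix: -ed
As in: jumped -> jump + -ed
Meaning = past tense


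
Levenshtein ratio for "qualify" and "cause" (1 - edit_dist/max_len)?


Word 1: "qualify" (length 7)
Word 2: "cause" (length 5)
One optimal edit sequence:
  1. delete 'q'  (+1)
  2. substitute 'u' -> 'c'  (+1)
  3. keep 'a'
  4. delete 'l'  (+1)
  5. substitute 'i' -> 'u'  (+1)
  6. substitute 'f' -> 's'  (+1)
  7. substitute 'y' -> 'e'  (+1)
Edit distance = 6
Max length = max(7, 5) = 7
Similarity = 1 - 6/7
= 0.1429


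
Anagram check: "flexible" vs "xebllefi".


Word 1: "flexible" → sorted: beefillx
Word 2: "xebllefi" → sorted: beefillx
Same letters? beefillx == beefillx
Anagram = Yes


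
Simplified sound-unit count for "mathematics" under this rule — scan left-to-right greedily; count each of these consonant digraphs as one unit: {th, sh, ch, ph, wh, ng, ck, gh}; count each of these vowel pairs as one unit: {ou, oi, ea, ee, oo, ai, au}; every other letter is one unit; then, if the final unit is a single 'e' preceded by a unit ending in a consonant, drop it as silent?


Word: "mathematics" (11 letters)
Left-to-right scan:
  1. 'm' (letter)
  2. 'a' (letter)
  3. 'th' (digraph)
  4. 'e' (letter)
  5. 'm' (letter)
  6. 'a' (letter)
  7. 't' (letter)
  8. 'i' (letter)
  9. 'c' (letter)
  10. 's' (letter)
Units from scan: 10
Sound units = 10 units


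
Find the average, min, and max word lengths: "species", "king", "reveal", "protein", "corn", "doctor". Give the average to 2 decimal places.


Lengths: "species"=7, "king"=4, "reveal"=6, "protein"=7, "corn"=4, "doctor"=6
Sum = 34, Count = 6
Average = 34/6 = 5.67
= avg=5.67, min=4, max=7


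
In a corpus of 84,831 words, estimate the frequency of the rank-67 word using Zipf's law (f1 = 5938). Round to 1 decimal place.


Zipf's law: f(r) = f(1) / r
f(1) = 5938
f(67) = 5938 / 67
= 88.6 occurrences


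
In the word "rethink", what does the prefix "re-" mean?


Prefix: re-
Example: rethink (re- + think)
Meaning = again


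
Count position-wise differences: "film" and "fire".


Comparing character by character (same length = 4):
  Pos 0: 'f' vs 'f' =
  Pos 1: 'i' vs 'i' =
  Pos 2: 'l' vs 'r' !=
  Pos 3: 'm' vs 'e' !=
Hamming distance = 2


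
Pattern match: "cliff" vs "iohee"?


Pattern of "cliff": [0, 1, 2, 3, 3]
Pattern of "iohee": [0, 1, 2, 3, 3]
Patterns match
Same pattern = Yes


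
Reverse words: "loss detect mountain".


Original: "loss detect mountain"
Words (1..n): loss | detect | mountain
Reversed (n..1): mountain | detect | loss
Result = "mountain detect loss"


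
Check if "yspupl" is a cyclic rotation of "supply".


Word: "supply", Candidate: "yspupl"
Method: check if candidate is substring of word+word
"supplysupply" contains "yspupl"? No
Is rotation = No


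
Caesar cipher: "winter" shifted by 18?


Word: "winter"
Shift: 18
Each letter → (letter + shift) mod 26:
  'w' (22) + 18 = 14 → 'o'
  'i' (8) + 18 = 0 → 'a'
  'n' (13) + 18 = 5 → 'f'
  't' (19) + 18 = 11 → 'l'
  'e' (4) + 18 = 22 → 'w'
  'r' (17) + 18 = 9 → 'j'
Result = "oaflwj"


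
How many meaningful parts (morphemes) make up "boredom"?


Word: "boredom"
Morphemes: bore / -dom
Each morpheme carries meaning
= 2 morphemes


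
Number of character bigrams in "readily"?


Word: "readily" (length 7)
Number of 2-grams = length - 2 + 1 = 7 - 2 + 1
= 6


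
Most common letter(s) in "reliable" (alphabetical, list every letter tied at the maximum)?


Word: "reliable"
Letter counts:
  'a': 1
  'b': 1
  'e': 2
  'i': 1
  'l': 2
  'r': 1
Maximum count = 2
Most frequent = 'e', 'l' (2 times each)


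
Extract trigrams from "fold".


Word: "fold" (length 4)
Number of trigrams = 4 - 3 + 1 = 2
  Position 0: "fol"
  Position 1: "old"
Trigrams = "fol", "old"


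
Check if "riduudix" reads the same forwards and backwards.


Word: "riduudix"
Reversed: "xiduudir"
Forward == Backward? riduudix != xiduudir
Palindrome = No


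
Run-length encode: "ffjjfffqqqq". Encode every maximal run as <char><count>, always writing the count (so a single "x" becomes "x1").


String: "ffjjfffqqqq"
Scanning for consecutive runs:
  'f' x 2
  'j' x 2
  'f' x 3
  'q' x 4
RLE = "f2j2f3q4"


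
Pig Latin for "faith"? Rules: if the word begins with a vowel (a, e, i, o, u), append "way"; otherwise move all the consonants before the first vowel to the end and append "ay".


Word: "faith"
Starts with consonant(s) → move to end, add 'ay'
Consonant cluster: "f"
Pig Latin = "aithfay"


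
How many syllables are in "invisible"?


Word: "invisible"
Syllable breakdown: in-vis-i-ble
Counting: 4 parts
= 4 syllables


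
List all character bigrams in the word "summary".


Word: "summary" (length 7)
Number of bigrams = 7 - 2 + 1 = 6
  Position 0: "su"
  Position 1: "um"
  Position 2: "mm"
  Position 3: "ma"
  Position 4: "ar"
  Position 5: "ry"
Bigrams = "su", "um", "mm", "ma", "ar", "ry"


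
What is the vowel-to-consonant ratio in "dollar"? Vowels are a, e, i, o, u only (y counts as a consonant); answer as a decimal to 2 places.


Word: "dollar"
Vowels (a,e,i,o,u): 2
Consonants: 4
Ratio = 2/4
= 0.50


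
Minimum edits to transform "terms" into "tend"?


Word 1: "terms" (length 5)
Word 2: "tend" (length 4)
One optimal edit sequence (insert/delete/substitute each cost 1):
  1. keep 't'
  2. keep 'e'
  3. delete 'r'  (+1)
  4. substitute 'm' -> 'n'  (+1)
  5. substitute 's' -> 'd'  (+1)
Total edit operations: 3
Edit distance = 3


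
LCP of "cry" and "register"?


Word 1: "cry"
Word 2: "register"
Comparing from start:
  Pos 0: 'c' != 'r' (stop)
LCP = "" (length 0)


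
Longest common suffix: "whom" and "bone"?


Word 1: "whom"
Word 2: "bone"
Comparing from end:
  Pos -1: 'm' != 'e' (stop)
LCS = "" (length 0)


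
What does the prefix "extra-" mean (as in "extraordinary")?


Prefix: extra-
As in: extraordinary -> extra- + ordinary
Meaning = beyond


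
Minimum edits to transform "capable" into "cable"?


Word 1: "capable" (length 7)
Word 2: "cable" (length 5)
One optimal edit sequence (insert/delete/substitute each cost 1):
  1. keep 'c'
  2. delete 'a'  (+1)
  3. delete 'p'  (+1)
  4. keep 'a'
  5. keep 'b'
  6. keep 'l'
  7. keep 'e'
Total edit operations: 2
Edit distance = 2


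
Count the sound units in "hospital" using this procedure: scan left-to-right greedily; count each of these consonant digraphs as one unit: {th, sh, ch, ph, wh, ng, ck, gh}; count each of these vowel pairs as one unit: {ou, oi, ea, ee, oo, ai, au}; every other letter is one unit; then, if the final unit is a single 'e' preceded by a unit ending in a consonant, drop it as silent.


Word: "hospital" (8 letters)
Left-to-right scan:
  (1) 'h' (letter)
  (2) 'o' (letter)
  (3) 's' (letter)
  (4) 'p' (letter)
  (5) 'i' (letter)
  (6) 't' (letter)
  (7) 'a' (letter)
  (8) 'l' (letter)
Units from scan: 8
Sound units = 8 units


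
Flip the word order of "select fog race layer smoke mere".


Original: "select fog race layer smoke mere"
Words (1..n): select | fog | race | layer | smoke | mere
Reversed (n..1): mere | smoke | layer | race | fog | select
Result = "mere smoke layer race fog select"


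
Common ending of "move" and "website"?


Word 1: "move"
Word 2: "website"
Comparing from end:
  Pos -1: 'e' == 'e'
  Pos -2: 'v' != 't' (stop)
LCS = "e" (length 1)


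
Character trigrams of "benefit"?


Word: "benefit" (length 7)
Number of trigrams = 7 - 3 + 1 = 5
  Position 0: "ben"
  Position 1: "ene"
  Position 2: "nef"
  Position 3: "efi"
  Position 4: "fit"
Trigrams = "ben", "ene", "nef", "efi", "fit"


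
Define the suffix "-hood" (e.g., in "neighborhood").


Suffix: -hood
Example: neighborhood (neighbor + -hood)
Meaning = state / condition


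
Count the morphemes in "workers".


Word: "workers"
Morphemes: work | -er | -s
Each morpheme carries meaning
= 3 morphemes


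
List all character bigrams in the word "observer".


Word: "observer" (length 8)
Number of bigrams = 8 - 2 + 1 = 7
  Position 0: "ob"
  Position 1: "bs"
  Position 2: "se"
  Position 3: "er"
  Position 4: "rv"
  Position 5: "ve"
  Position 6: "er"
Bigrams = "ob", "bs", "se", "er", "rv", "ve", "er"


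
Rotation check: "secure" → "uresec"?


Word: "secure", Candidate: "uresec"
Method: check if candidate is substring of word+word
"securesecure" contains "uresec"? Yes
Is rotation = Yes


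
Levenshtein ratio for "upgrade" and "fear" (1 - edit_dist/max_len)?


Word 1: "upgrade" (length 7)
Word 2: "fear" (length 4)
One optimal edit sequence:
  1. delete 'u'  (+1)
  2. delete 'p'  (+1)
  3. substitute 'g' -> 'f'  (+1)
  4. substitute 'r' -> 'e'  (+1)
  5. keep 'a'
  6. delete 'd'  (+1)
  7. substitute 'e' -> 'r'  (+1)
Edit distance = 6
Max length = max(7, 4) = 7
Similarity = 1 - 6/7
= 0.1429


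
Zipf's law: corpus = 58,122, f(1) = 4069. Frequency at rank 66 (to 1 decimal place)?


Zipf's law: f(r) = f(1) / r
f(1) = 4069
f(66) = 4069 / 66
= 61.7 occurrences


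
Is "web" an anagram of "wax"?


Word 1: "wax" → sorted: awx
Word 2: "web" → sorted: bew
Same letters? awx != bew
Anagram = No


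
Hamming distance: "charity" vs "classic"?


Comparing character by character (same length = 7):
  Pos 0: 'c' vs 'c' =
  Pos 1: 'h' vs 'l' !=
  Pos 2: 'a' vs 'a' =
  Pos 3: 'r' vs 's' !=
  Pos 4: 'i' vs 's' !=
  Pos 5: 't' vs 'i' !=
  Pos 6: 'y' vs 'c' !=
Hamming distance = 5


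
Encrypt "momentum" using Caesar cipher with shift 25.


Word: "momentum"
Shift: 25
Each letter → (letter + shift) mod 26:
  'm' (12) + 25 = 11 → 'l'
  'o' (14) + 25 = 13 → 'n'
  'm' (12) + 25 = 11 → 'l'
  'e' (4) + 25 = 3 → 'd'
  'n' (13) + 25 = 12 → 'm'
  't' (19) + 25 = 18 → 's'
  'u' (20) + 25 = 19 → 't'
  'm' (12) + 25 = 11 → 'l'
Result = "lnldmstl"


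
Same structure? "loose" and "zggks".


Pattern of "loose": [0, 1, 1, 2, 3]
Pattern of "zggks": [0, 1, 1, 2, 3]
Patterns match
Same pattern = Yes


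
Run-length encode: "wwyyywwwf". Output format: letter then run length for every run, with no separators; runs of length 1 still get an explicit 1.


String: "wwyyywwwf"
Scanning for consecutive runs:
  'w' x 2
  'y' x 3
  'w' x 3
  'f' x 1
RLE = "w2y3w3f1"


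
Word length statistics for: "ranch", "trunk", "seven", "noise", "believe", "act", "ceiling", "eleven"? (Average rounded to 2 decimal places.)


Lengths: "ranch"=5, "trunk"=5, "seven"=5, "noise"=5, "believe"=7, "act"=3, "ceiling"=7, "eleven"=6
Sum = 43, Count = 8
Average = 43/8 = 5.38
= avg=5.38, min=3, max=7


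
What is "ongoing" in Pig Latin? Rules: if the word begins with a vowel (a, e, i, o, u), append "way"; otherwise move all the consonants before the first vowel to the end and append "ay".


Word: "ongoing"
Starts with vowel → add 'way'
Pig Latin = "ongoingway"


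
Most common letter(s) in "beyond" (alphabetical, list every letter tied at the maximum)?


Word: "beyond"
Letter counts:
  'b': 1
  'd': 1
  'e': 1
  'n': 1
  'o': 1
  'y': 1
Maximum count = 1
Most frequent = 'b', 'd', 'e', 'n', 'o', 'y' (1 time each)


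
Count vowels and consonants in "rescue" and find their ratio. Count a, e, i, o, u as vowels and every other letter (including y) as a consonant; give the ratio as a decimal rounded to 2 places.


Word: "rescue"
Vowels (a,e,i,o,u): 3
Consonants: 3
Ratio = 3/3
= 1.00


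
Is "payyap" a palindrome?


Word: "payyap"
Reversed: "payyap"
Forward == Backward? payyap == payyap
Palindrome = Yes


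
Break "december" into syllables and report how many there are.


Word: "december"
Syllable breakdown: de | cem | ber
Counting: 3 parts
= 3 syllables


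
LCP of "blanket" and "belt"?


Word 1: "blanket"
Word 2: "belt"
Comparing from start:
  Pos 0: 'b' == 'b'
  Pos 1: 'l' != 'e' (stop)
LCP = "b" (length 1)


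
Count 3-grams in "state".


Word: "state" (length 5)
Number of 3-grams = length - 3 + 1 = 5 - 3 + 1
= 3


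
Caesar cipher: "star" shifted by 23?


Word: "star"
Shift: 23
Each letter → (letter + shift) mod 26:
  's' (18) + 23 = 15 → 'p'
  't' (19) + 23 = 16 → 'q'
  'a' (0) + 23 = 23 → 'x'
  'r' (17) + 23 = 14 → 'o'
Result = "pqxo"


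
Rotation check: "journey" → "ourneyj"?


Word: "journey", Candidate: "ourneyj"
Method: check if candidate is substring of word+word
"journeyjourney" contains "ourneyj"? Yes
Is rotation = Yes


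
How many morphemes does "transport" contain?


Word: "transport"
Morphemes: trans- / port
Each morpheme carries meaning
= 2 morphemes


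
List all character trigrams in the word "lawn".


Word: "lawn" (length 4)
Number of trigrams = 4 - 3 + 1 = 2
  Position 0: "law"
  Position 1: "awn"
Trigrams = "law", "awn"


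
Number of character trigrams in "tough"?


Word: "tough" (length 5)
Number of 3-grams = length - 3 + 1 = 5 - 3 + 1
= 3


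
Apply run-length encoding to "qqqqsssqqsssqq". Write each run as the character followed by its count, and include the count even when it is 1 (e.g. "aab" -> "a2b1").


String: "qqqqsssqqsssqq"
Scanning for consecutive runs:
  'q' x 4
  's' x 3
  'q' x 2
  's' x 3
  'q' x 2
RLE = "q4s3q2s3q2"


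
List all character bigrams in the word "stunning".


Word: "stunning" (length 8)
Number of bigrams = 8 - 2 + 1 = 7
  Position 0: "st"
  Position 1: "tu"
  Position 2: "un"
  Position 3: "nn"
  Position 4: "ni"
  Position 5: "in"
  Position 6: "ng"
Bigrams = "st", "tu", "un", "nn", "ni", "in", "ng"


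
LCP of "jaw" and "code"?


Word 1: "jaw"
Word 2: "code"
Comparing from start:
  Pos 0: 'j' != 'c' (stop)
LCP = "" (length 0)


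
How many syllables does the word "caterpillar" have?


Word: "caterpillar"
Syllable breakdown: cat · er · pil · lar
Counting: 4 parts
= 4 syllables


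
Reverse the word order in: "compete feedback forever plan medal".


Original: "compete feedback forever plan medal"
Words (1..n): compete | feedback | forever | plan | medal
Reversed (n..1): medal | plan | forever | feedback | compete
Result = "medal plan forever feedback compete"


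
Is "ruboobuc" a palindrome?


Word: "ruboobuc"
Reversed: "cuboobur"
Forward == Backward? ruboobuc != cuboobur
Palindrome = No


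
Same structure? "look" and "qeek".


Pattern of "look": [0, 1, 1, 2]
Pattern of "qeek": [0, 1, 1, 2]
Patterns match
Same pattern = Yes


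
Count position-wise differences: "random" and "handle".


Comparing character by character (same length = 6):
  Pos 0: 'r' vs 'h' !=
  Pos 1: 'a' vs 'a' =
  Pos 2: 'n' vs 'n' =
  Pos 3: 'd' vs 'd' =
  Pos 4: 'o' vs 'l' !=
  Pos 5: 'm' vs 'e' !=
Hamming distance = 3


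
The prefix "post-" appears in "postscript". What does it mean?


Prefix: post-
As in: postscript -> post- + script
Meaning = after


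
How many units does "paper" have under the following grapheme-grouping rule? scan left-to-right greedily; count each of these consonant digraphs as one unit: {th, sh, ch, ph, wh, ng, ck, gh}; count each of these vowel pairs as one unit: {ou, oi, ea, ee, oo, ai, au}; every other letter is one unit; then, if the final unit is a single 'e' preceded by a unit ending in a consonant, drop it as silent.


Word: "paper" (5 letters)
Left-to-right scan:
  (1) 'p' (letter)
  (2) 'a' (letter)
  (3) 'p' (letter)
  (4) 'e' (letter)
  (5) 'r' (letter)
Units from scan: 5
Sound units = 5 units


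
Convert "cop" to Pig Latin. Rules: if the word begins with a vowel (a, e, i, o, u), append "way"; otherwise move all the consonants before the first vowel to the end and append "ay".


Word: "cop"
Starts with consonant(s) → move to end, add 'ay'
Consonant cluster: "c"
Pig Latin = "opcay"


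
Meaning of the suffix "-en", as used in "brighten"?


Suffix: -en
Example: brighten (bright + -en)
Meaning = to make / become


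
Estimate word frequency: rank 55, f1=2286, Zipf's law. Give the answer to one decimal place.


Zipf's law: f(r) = f(1) / r
f(1) = 2286
f(55) = 2286 / 55
= 41.6 occurrences


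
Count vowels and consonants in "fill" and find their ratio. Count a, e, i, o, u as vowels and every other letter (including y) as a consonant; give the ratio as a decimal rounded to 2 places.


Word: "fill"
Vowels (a,e,i,o,u): 1
Consonants: 3
Ratio = 1/3
= 0.33


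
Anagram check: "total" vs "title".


Word 1: "total" → sorted: alott
Word 2: "title" → sorted: eiltt
Same letters? alott != eiltt
Anagram = No


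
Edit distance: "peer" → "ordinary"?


Word 1: "peer" (length 4)
Word 2: "ordinary" (length 8)
One optimal edit sequence (insert/delete/substitute each cost 1):
  1. insert 'o'  (+1)
  2. insert 'r'  (+1)
  3. insert 'd'  (+1)
  4. substitute 'p' -> 'i'  (+1)
  5. substitute 'e' -> 'n'  (+1)
  6. substitute 'e' -> 'a'  (+1)
  7. keep 'r'
  8. insert 'y'  (+1)
Total edit operations: 7
Edit distance = 7


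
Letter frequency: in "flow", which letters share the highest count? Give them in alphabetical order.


Word: "flow"
Letter counts:
  'f': 1
  'l': 1
  'o': 1
  'w': 1
Maximum count = 1
Most frequent = 'f', 'l', 'o', 'w' (1 time each)


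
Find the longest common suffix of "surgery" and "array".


Word 1: "surgery"
Word 2: "array"
Comparing from end:
  Pos -1: 'y' == 'y'
  Pos -2: 'r' != 'a' (stop)
LCS = "y" (length 1)


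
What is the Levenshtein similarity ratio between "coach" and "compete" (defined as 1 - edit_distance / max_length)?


Word 1: "coach" (length 5)
Word 2: "compete" (length 7)
One optimal edit sequence:
  1. keep 'c'
  2. keep 'o'
  3. insert 'm'  (+1)
  4. insert 'p'  (+1)
  5. substitute 'a' -> 'e'  (+1)
  6. substitute 'c' -> 't'  (+1)
  7. substitute 'h' -> 'e'  (+1)
Edit distance = 5
Max length = max(5, 7) = 7
Similarity = 1 - 5/7
= 0.2857


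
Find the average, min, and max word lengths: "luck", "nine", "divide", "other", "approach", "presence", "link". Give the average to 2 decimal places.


Lengths: "luck"=4, "nine"=4, "divide"=6, "other"=5, "approach"=8, "presence"=8, "link"=4
Sum = 39, Count = 7
Average = 39/7 = 5.57
= avg=5.57, min=4, max=8


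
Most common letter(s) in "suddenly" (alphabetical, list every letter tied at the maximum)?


Word: "suddenly"
Letter counts:
  'd': 2
  'e': 1
  'l': 1
  'n': 1
  's': 1
  'u': 1
  'y': 1
Maximum count = 2
Most frequent = 'd' (2 times each)


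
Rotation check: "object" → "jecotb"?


Word: "object", Candidate: "jecotb"
Method: check if candidate is substring of word+word
"objectobject" contains "jecotb"? No
Is rotation = No


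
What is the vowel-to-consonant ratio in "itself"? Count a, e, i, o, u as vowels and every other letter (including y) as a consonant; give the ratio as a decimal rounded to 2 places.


Word: "itself"
Vowels (a,e,i,o,u): 2
Consonants: 4
Ratio = 2/4
= 0.50


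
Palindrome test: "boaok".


Word: "boaok"
Reversed: "koaob"
Forward == Backward? boaok != koaob
Palindrome = No


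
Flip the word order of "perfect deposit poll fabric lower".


Original: "perfect deposit poll fabric lower"
Words (1..n): perfect | deposit | poll | fabric | lower
Reversed (n..1): lower | fabric | poll | deposit | perfect
Result = "lower fabric poll deposit perfect"


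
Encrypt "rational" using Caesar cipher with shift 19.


Word: "rational"
Shift: 19
Each letter → (letter + shift) mod 26:
  'r' (17) + 19 = 10 → 'k'
  'a' (0) + 19 = 19 → 't'
  't' (19) + 19 = 12 → 'm'
  'i' (8) + 19 = 1 → 'b'
  'o' (14) + 19 = 7 → 'h'
  'n' (13) + 19 = 6 → 'g'
  'a' (0) + 19 = 19 → 't'
  'l' (11) + 19 = 4 → 'e'
Result = "ktmbhgte"


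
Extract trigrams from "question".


Word: "question" (length 8)
Number of trigrams = 8 - 3 + 1 = 6
  Position 0: "que"
  Position 1: "ues"
  Position 2: "est"
  Position 3: "sti"
  Position 4: "tio"
  Position 5: "ion"
Trigrams = "que", "ues", "est", "sti", "tio", "ion"


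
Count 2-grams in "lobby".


Word: "lobby" (length 5)
Number of 2-grams = length - 2 + 1 = 5 - 2 + 1
= 4


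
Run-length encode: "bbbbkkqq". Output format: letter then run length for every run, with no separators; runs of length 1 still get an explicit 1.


String: "bbbbkkqq"
Scanning for consecutive runs:
  'b' x 4
  'k' x 2
  'q' x 2
RLE = "b4k2q2"


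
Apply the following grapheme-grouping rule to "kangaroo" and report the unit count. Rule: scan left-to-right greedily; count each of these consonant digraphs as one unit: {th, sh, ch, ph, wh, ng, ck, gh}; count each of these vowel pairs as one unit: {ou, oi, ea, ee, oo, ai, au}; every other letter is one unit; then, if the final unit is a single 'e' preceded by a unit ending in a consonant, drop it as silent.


Word: "kangaroo" (8 letters)
Left-to-right scan:
  (1) 'k' (letter)
  (2) 'a' (letter)
  (3) 'ng' (digraph)
  (4) 'a' (letter)
  (5) 'r' (letter)
  (6) 'oo' (vowel-pair)
Units from scan: 6
Sound units = 6 units


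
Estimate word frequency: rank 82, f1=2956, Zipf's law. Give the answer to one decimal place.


Zipf's law: f(r) = f(1) / r
f(1) = 2956
f(82) = 2956 / 82
= 36.0 occurrences


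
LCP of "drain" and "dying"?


Word 1: "drain"
Word 2: "dying"
Comparing from start:
  Pos 0: 'd' == 'd'
  Pos 1: 'r' != 'y' (stop)
LCP = "d" (length 1)


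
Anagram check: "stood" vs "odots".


Word 1: "stood" → sorted: doost
Word 2: "odots" → sorted: doost
Same letters? doost == doost
Anagram = Yes


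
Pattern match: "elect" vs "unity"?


Pattern of "elect": [0, 1, 0, 2, 3]
Pattern of "unity": [0, 1, 2, 3, 4]
Patterns do not match
Same pattern = No


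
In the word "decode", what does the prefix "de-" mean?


Prefix: de-
Example: decode (de- + code)
Meaning = remove / reverse


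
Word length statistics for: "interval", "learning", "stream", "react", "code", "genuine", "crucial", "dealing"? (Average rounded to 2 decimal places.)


Lengths: "interval"=8, "learning"=8, "stream"=6, "react"=5, "code"=4, "genuine"=7, "crucial"=7, "dealing"=7
Sum = 52, Count = 8
Average = 52/8 = 6.50
= avg=6.50, min=4, max=8


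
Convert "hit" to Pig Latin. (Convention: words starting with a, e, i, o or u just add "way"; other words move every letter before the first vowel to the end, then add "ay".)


Word: "hit"
Starts with consonant(s) → move to end, add 'ay'
Consonant cluster: "h"
Pig Latin = "ithay"


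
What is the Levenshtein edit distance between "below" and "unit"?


Word 1: "below" (length 5)
Word 2: "unit" (length 4)
One optimal edit sequence (insert/delete/substitute each cost 1):
  1. delete 'b'  (+1)
  2. substitute 'e' -> 'u'  (+1)
  3. substitute 'l' -> 'n'  (+1)
  4. substitute 'o' -> 'i'  (+1)
  5. substitute 'w' -> 't'  (+1)
Total edit operations: 5
Edit distance = 5


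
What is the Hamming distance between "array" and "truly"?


Comparing character by character (same length = 5):
  Pos 0: 'a' vs 't' !=
  Pos 1: 'r' vs 'r' =
  Pos 2: 'r' vs 'u' !=
  Pos 3: 'a' vs 'l' !=
  Pos 4: 'y' vs 'y' =
Hamming distance = 3


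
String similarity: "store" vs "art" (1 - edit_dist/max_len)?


Word 1: "store" (length 5)
Word 2: "art" (length 3)
One optimal edit sequence:
  1. delete 's'  (+1)
  2. delete 't'  (+1)
  3. substitute 'o' -> 'a'  (+1)
  4. keep 'r'
  5. substitute 'e' -> 't'  (+1)
Edit distance = 4
Max length = max(5, 3) = 5
Similarity = 1 - 4/5
= 0.2000


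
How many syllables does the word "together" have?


Word: "together"
Syllable breakdown: to / geth / er
Counting: 3 parts
= 3 syllables


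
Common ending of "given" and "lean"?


Word 1: "given"
Word 2: "lean"
Comparing from end:
  Pos -1: 'n' == 'n'
  Pos -2: 'e' != 'a' (stop)
LCS = "n" (length 1)


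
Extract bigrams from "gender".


Word: "gender" (length 6)
Number of bigrams = 6 - 2 + 1 = 5
  Position 0: "ge"
  Position 1: "en"
  Position 2: "nd"
  Position 3: "de"
  Position 4: "er"
Bigrams = "ge", "en", "nd", "de", "er"


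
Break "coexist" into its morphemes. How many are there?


Word: "coexist"
Morphemes: co- | exist
Each morpheme carries meaning
= 2 morphemes


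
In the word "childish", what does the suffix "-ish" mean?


Suffix: -ish
As in: childish -> child + -ish
Meaning = somewhat / having the qualities of


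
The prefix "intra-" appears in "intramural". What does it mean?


Prefix: intra-
Example: intramural (intra- + mural)
Meaning = within


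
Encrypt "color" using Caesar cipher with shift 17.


Word: "color"
Shift: 17
Each letter → (letter + shift) mod 26:
  'c' (2) + 17 = 19 → 't'
  'o' (14) + 17 = 5 → 'f'
  'l' (11) + 17 = 2 → 'c'
  'o' (14) + 17 = 5 → 'f'
  'r' (17) + 17 = 8 → 'i'
Result = "tfcfi"


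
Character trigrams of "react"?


Word: "react" (length 5)
Number of trigrams = 5 - 3 + 1 = 3
  Position 0: "rea"
  Position 1: "eac"
  Position 2: "act"
Trigrams = "rea", "eac", "act"


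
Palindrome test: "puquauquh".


Word: "puquauquh"
Reversed: "huquauqup"
Forward == Backward? puquauquh != huquauqup
Palindrome = No


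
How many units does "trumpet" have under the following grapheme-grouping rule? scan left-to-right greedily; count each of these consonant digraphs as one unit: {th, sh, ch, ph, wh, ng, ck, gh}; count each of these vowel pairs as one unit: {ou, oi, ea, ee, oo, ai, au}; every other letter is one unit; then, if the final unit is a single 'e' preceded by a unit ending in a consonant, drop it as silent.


Word: "trumpet" (7 letters)
Left-to-right scan:
  (1) 't' (letter)
  (2) 'r' (letter)
  (3) 'u' (letter)
  (4) 'm' (letter)
  (5) 'p' (letter)
  (6) 'e' (letter)
  (7) 't' (letter)
Units from scan: 7
Sound units = 7 units


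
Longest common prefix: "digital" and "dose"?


Word 1: "digital"
Word 2: "dose"
Comparing from start:
  Pos 0: 'd' == 'd'
  Pos 1: 'i' != 'o' (stop)
LCP = "d" (length 1)


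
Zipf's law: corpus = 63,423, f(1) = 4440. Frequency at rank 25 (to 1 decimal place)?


Zipf's law: f(r) = f(1) / r
f(1) = 4440
f(25) = 4440 / 25
= 177.6 occurrences


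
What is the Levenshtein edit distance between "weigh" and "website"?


Word 1: "weigh" (length 5)
Word 2: "website" (length 7)
One optimal edit sequence (insert/delete/substitute each cost 1):
  1. keep 'w'
  2. keep 'e'
  3. insert 'b'  (+1)
  4. insert 's'  (+1)
  5. keep 'i'
  6. substitute 'g' -> 't'  (+1)
  7. substitute 'h' -> 'e'  (+1)
Total edit operations: 4
Edit distance = 4


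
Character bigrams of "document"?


Word: "document" (length 8)
Number of bigrams = 8 - 2 + 1 = 7
  Position 0: "do"
  Position 1: "oc"
  Position 2: "cu"
  Position 3: "um"
  Position 4: "me"
  Position 5: "en"
  Position 6: "nt"
Bigrams = "do", "oc", "cu", "um", "me", "en", "nt"


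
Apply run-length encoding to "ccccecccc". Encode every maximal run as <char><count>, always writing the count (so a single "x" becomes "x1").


String: "ccccecccc"
Scanning for consecutive runs:
  'c' x 4
  'e' x 1
  'c' x 4
RLE = "c4e1c4"


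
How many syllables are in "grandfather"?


Word: "grandfather"
Syllable breakdown: grand · fa · ther
Counting: 3 parts
= 3 syllables


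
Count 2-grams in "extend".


Word: "extend" (length 6)
Number of 2-grams = length - 2 + 1 = 6 - 2 + 1
= 5


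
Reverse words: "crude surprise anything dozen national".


Original: "crude surprise anything dozen national"
Words (1..n): crude | surprise | anything | dozen | national
Reversed (n..1): national | dozen | anything | surprise | crude
Result = "national dozen anything surprise crude"


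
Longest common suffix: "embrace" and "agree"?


Word 1: "embrace"
Word 2: "agree"
Comparing from end:
  Pos -1: 'e' == 'e'
  Pos -2: 'c' != 'e' (stop)
LCS = "e" (length 1)


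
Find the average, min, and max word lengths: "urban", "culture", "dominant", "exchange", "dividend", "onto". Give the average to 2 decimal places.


Lengths: "urban"=5, "culture"=7, "dominant"=8, "exchange"=8, "dividend"=8, "onto"=4
Sum = 40, Count = 6
Average = 40/6 = 6.67
= avg=6.67, min=4, max=8


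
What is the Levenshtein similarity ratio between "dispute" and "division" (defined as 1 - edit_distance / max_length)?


Word 1: "dispute" (length 7)
Word 2: "division" (length 8)
One optimal edit sequence:
  1. keep 'd'
  2. keep 'i'
  3. insert 'v'  (+1)
  4. substitute 's' -> 'i'  (+1)
  5. substitute 'p' -> 's'  (+1)
  6. substitute 'u' -> 'i'  (+1)
  7. substitute 't' -> 'o'  (+1)
  8. substitute 'e' -> 'n'  (+1)
Edit distance = 6
Max length = max(7, 8) = 8
Similarity = 1 - 6/8
= 0.2500


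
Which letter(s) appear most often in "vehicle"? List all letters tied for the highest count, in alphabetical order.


Word: "vehicle"
Letter counts:
  'c': 1
  'e': 2
  'h': 1
  'i': 1
  'l': 1
  'v': 1
Maximum count = 2
Most frequent = 'e' (2 times each)


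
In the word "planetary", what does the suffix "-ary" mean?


Suffix: -ary
Example: planetary = planet + -ary
Meaning = relating to


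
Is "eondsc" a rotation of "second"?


Word: "second", Candidate: "eondsc"
Method: check if candidate is substring of word+word
"secondsecond" contains "eondsc"? No
Is rotation = No


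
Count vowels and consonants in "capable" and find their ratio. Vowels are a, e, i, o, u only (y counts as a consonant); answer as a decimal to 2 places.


Word: "capable"
Vowels (a,e,i,o,u): 3
Consonants: 4
Ratio = 3/4
= 0.75


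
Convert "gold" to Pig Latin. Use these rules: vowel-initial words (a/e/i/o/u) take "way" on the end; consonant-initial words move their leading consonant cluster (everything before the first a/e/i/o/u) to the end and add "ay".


Word: "gold"
Starts with consonant(s) → move to end, add 'ay'
Consonant cluster: "g"
Pig Latin = "oldgay"


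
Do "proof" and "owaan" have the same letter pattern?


Pattern of "proof": [0, 1, 2, 2, 3]
Pattern of "owaan": [0, 1, 2, 2, 3]
Patterns match
Same pattern = Yes


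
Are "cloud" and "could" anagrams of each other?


Word 1: "cloud" → sorted: cdlou
Word 2: "could" → sorted: cdlou
Same letters? cdlou == cdlou
Anagram = Yes


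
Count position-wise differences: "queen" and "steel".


Comparing character by character (same length = 5):
  Pos 0: 'q' vs 's' !=
  Pos 1: 'u' vs 't' !=
  Pos 2: 'e' vs 'e' =
  Pos 3: 'e' vs 'e' =
  Pos 4: 'n' vs 'l' !=
Hamming distance = 3


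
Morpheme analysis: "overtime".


Word: "overtime"
Morphemes: over- | time
Each morpheme carries meaning
= 2 morphemes


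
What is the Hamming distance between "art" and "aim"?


Comparing character by character (same length = 3):
  Pos 0: 'a' vs 'a' =
  Pos 1: 'r' vs 'i' !=
  Pos 2: 't' vs 'm' !=
Hamming distance = 2


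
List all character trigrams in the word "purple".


Word: "purple" (length 6)
Number of trigrams = 6 - 3 + 1 = 4
  Position 0: "pur"
  Position 1: "urp"
  Position 2: "rpl"
  Position 3: "ple"
Trigrams = "pur", "urp", "rpl", "ple"


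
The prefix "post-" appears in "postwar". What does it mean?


Prefix: post-
Example: postwar = post- + war
Meaning = after


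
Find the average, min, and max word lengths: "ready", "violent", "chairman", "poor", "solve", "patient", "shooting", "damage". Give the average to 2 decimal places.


Lengths: "ready"=5, "violent"=7, "chairman"=8, "poor"=4, "solve"=5, "patient"=7, "shooting"=8, "damage"=6
Sum = 50, Count = 8
Average = 50/8 = 6.25
= avg=6.25, min=4, max=8
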